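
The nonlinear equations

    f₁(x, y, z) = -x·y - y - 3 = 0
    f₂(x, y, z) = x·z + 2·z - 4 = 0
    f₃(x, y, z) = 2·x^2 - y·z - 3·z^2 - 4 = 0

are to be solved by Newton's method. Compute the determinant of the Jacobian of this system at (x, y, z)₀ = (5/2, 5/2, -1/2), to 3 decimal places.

-152.750

J = [[-y, -x - 1, 0], [z, 0, x + 2], [4·x, -z, -y - 6·z]].
At the point, J = [[-2.500, -3.500, 0.000], [-0.500, 0.000, 4.500], [10.000, 0.500, 0.500]].
det J = -152.750.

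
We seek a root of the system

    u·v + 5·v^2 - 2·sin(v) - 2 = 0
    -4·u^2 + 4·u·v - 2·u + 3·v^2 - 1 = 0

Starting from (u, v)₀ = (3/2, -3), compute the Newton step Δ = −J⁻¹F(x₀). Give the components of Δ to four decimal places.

(-0.8744, 1.5613)

At (3/2, -3): F = (38.782240, -4.0000).
Jacobian J = [[v, u + 10·v - 2·cos(v)], [-8·u + 4·v - 2, 4·u + 6·v]].
At the point, J = [[-3.0000, -26.520015], [-26.0000, -12.0000]] (det J = -653.520390).
Solving J·Δ = −F gives Δ = (-0.8744, 1.5613).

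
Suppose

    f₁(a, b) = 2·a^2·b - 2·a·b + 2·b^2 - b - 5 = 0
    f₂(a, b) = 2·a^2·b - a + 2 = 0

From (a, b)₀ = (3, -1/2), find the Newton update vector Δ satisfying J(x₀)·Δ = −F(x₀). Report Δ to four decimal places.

(-3.3333, -0.7407)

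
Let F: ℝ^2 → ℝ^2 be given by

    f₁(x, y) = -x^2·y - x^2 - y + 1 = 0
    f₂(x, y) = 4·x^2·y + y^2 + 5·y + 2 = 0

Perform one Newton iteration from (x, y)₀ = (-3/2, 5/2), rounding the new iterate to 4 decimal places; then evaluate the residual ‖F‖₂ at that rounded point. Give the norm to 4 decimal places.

11.0038

At (-3/2, 5/2): F = (-9.3750, 43.2500).
Jacobian J = [[-2·x·y - 2·x, -x^2 - 1], [8·x·y, 4·x^2 + 2·y + 5]].
At the point, J = [[10.5000, -3.2500], [-30.0000, 19.0000]] (det J = 102.0000).
Solving J·Δ = −F gives Δ = (0.3683, -1.6949).
Then the next iterate is (x, y)₁ = (-1.1317, 0.8051).
Re-evaluating at (-1.1317, 0.8051): F = (-2.116973, 10.798197), so ‖F‖₂ = 11.0038.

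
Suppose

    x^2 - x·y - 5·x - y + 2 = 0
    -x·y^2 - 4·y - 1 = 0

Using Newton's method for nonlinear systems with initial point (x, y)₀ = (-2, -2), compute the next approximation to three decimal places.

(0.080, -1.443)

At (-2, -2): F = (14.000, 15.000).
Jacobian J = [[2·x - y - 5, -x - 1], [-y^2, -2·x·y - 4]].
At the point, J = [[-7.000, 1.000], [-4.000, -12.000]] (det J = 88.000).
Solving J·Δ = −F gives Δ = (2.080, 0.557).
Then the next iterate is (x, y)₁ = (0.080, -1.443).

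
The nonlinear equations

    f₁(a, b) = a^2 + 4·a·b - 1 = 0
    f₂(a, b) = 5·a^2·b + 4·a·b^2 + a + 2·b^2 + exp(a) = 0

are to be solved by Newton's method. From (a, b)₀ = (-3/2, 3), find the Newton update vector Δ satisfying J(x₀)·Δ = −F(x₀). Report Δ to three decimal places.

(1.192, -1.004)

At (-3/2, 3): F = (-16.750, -3.52687).
Jacobian J = [[2·a + 4·b, 4·a], [10·a·b + 4·b^2 + exp(a) + 1, 5·a^2 + 8·a·b + 4·b]].
At the point, J = [[9.000, -6.000], [-7.77687, -12.750]] (det J = -161.41122).
Solving J·Δ = −F gives Δ = (1.192, -1.004).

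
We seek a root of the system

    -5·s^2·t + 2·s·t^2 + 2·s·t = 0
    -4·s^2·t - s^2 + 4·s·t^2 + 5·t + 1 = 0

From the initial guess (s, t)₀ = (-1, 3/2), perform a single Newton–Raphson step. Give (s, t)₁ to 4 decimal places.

(-2.3107, -1.9223)

At (-1, 3/2): F = (-15.0000, -7.5000).
Jacobian J = [[-10·s·t + 2·t^2 + 2·t, -5·s^2 + 4·s·t + 2·s], [-8·s·t - 2·s + 4·t^2, -4·s^2 + 8·s·t + 5]].
At the point, J = [[22.5000, -13.0000], [23.0000, -11.0000]] (det J = 51.5000).
Solving J·Δ = −F gives Δ = (-1.3107, -3.4223).
Then the next iterate is (s, t)₁ = (-2.3107, -1.9223).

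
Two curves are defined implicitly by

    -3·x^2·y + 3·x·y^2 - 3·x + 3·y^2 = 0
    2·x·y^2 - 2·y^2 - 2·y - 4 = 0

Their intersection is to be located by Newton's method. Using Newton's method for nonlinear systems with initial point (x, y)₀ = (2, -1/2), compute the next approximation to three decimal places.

(-11.667, -2.833)

At (2, -1/2): F = (2.250, -2.500).
Jacobian J = [[-6·x·y + 3·y^2 - 3, -3·x^2 + 6·x·y + 6·y], [2·y^2, 4·x·y - 4·y - 2]].
At the point, J = [[3.750, -21.000], [0.500, -4.000]] (det J = -4.500).
Solving J·Δ = −F gives Δ = (-13.667, -2.333).
Then the next iterate is (x, y)₁ = (-11.667, -2.833).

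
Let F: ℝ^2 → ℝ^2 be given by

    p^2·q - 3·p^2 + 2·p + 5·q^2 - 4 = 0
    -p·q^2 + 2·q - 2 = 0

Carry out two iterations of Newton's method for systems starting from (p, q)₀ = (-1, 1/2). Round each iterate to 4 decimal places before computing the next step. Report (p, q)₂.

(-0.1344, 0.9329)

At (-1, 1/2): F = (-7.2500, -0.7500).
Jacobian J = [[2·p·q - 6·p + 2, p^2 + 10·q], [-q^2, -2·p·q + 2]].
At the point, J = [[7.0000, 6.0000], [-0.2500, 3.0000]] (det J = 22.5000).
Solving J·Δ = −F gives Δ = (0.7667, 0.3139).
Then the next iterate is (p, q)₁ = (-0.2333, 0.8139).
Round to (-0.2333, 0.8139) and repeat: F = (-1.273421, -0.217654), J = [[3.020034, 8.193429], [-0.662433, 2.379766]].
Δ = (0.0989, 0.1190), so (p, q)₂ = (-0.1344, 0.9329).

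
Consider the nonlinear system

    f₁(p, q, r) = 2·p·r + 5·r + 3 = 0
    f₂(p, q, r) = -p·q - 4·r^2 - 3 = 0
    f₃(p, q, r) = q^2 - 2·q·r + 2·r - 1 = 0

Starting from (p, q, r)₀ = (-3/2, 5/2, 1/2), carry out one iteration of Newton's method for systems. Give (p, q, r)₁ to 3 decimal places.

(2.353, -1.382, -3.426)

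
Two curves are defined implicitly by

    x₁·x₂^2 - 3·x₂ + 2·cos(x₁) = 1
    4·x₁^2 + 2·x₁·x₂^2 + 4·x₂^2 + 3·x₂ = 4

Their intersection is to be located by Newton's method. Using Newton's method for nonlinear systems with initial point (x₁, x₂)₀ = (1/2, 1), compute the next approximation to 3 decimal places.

(1.512, 0.148)

At (1/2, 1): F = (-1.74483, 5.000).
Jacobian J = [[x₂^2 - 2·sin(x₁), 2·x₁·x₂ - 3], [8·x₁ + 2·x₂^2, 4·x₁·x₂ + 8·x₂ + 3]].
At the point, J = [[0.04115, -2.000], [6.000, 13.000]] (det J = 12.53494).
Solving J·Δ = −F gives Δ = (1.012, -0.852).
Then the next iterate is (x₁, x₂)₁ = (1.512, 0.148).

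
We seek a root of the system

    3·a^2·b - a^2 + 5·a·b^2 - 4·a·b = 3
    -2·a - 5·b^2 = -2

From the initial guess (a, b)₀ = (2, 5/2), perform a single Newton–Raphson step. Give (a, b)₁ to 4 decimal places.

(2.1472, 1.1582)

At (2, 5/2): F = (65.5000, -33.2500).
Jacobian J = [[6·a·b - 2·a + 5·b^2 - 4·b, 3·a^2 + 10·a·b - 4·a], [-2, -10·b]].
At the point, J = [[47.2500, 54.0000], [-2.0000, -25.0000]] (det J = -1073.2500).
Solving J·Δ = −F gives Δ = (0.1472, -1.3418).
Then the next iterate is (a, b)₁ = (2.1472, 1.1582).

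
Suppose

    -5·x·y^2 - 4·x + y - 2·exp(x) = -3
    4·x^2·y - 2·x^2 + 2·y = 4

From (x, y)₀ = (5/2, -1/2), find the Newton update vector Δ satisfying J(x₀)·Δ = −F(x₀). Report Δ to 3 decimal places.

(-1.019, 0.356)

At (5/2, -1/2): F = (-34.98999, -30.000).
Jacobian J = [[-5·y^2 - 2·exp(x) - 4, -10·x·y + 1], [8·x·y - 4·x, 4·x^2 + 2]].
At the point, J = [[-29.61499, 13.500], [-20.000, 27.000]] (det J = -529.60467).
Solving J·Δ = −F gives Δ = (-1.019, 0.356).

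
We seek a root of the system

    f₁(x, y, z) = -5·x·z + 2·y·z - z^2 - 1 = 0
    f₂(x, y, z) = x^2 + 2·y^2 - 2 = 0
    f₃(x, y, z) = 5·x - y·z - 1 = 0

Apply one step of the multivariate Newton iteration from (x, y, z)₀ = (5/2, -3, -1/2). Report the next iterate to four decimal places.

(0.3473, -2.0428, -0.4051)

At (5/2, -3, -1/2): F = (8.0000, 22.2500, 10.0000).
Jacobian J = [[-5·z, 2·z, -5·x + 2·y - 2·z], [2·x, 4·y, 0], [5, -z, -y]].
At the point, J = [[2.5000, -1.0000, -17.5000], [5.0000, -12.0000, 0.0000], [5.0000, 0.5000, 3.0000]] (det J = -1168.7500).
Solving J·Δ = −F gives Δ = (-2.1527, 0.9572, 0.0949).
Then the next iterate is (x, y, z)₁ = (0.3473, -2.0428, -0.4051).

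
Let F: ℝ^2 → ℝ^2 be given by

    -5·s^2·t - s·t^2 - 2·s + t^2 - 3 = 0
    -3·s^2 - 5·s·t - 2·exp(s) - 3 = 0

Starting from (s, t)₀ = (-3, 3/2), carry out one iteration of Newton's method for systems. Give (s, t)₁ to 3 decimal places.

At (-3, 3/2): F = (-55.500, -7.59957).
Jacobian J = [[-10·s·t - t^2 - 2, -5·s^2 - 2·s·t + 2·t], [-6·s - 5·t - 2·exp(s), -5·s]].
At the point, J = [[40.750, -33.000], [10.40043, 15.000]] (det J = 954.46405).
Solving J·Δ = −F gives Δ = (1.135, -0.280).
Then the next iterate is (s, t)₁ = (-1.865, 1.220).

(-1.865, 1.220)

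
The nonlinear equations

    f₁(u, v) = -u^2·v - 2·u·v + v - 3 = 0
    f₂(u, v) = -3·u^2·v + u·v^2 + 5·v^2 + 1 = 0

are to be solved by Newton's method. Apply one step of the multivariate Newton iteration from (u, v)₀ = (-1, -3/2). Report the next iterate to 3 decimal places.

At (-1, -3/2): F = (-6.000, 14.500).
Jacobian J = [[-2·u·v - 2·v, -u^2 - 2·u + 1], [-6·u·v + v^2, -3·u^2 + 2·u·v + 10·v]].
At the point, J = [[0.000, 2.000], [-6.750, -15.000]] (det J = 13.500).
Solving J·Δ = −F gives Δ = (-4.519, 3.000).
Then the next iterate is (u, v)₁ = (-5.519, 1.500).

(-5.519, 1.500)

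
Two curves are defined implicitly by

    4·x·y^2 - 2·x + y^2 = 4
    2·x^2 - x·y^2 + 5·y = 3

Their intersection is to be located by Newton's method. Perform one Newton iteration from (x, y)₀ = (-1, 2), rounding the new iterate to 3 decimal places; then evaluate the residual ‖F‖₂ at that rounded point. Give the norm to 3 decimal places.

At (-1, 2): F = (-14.000, 13.000).
Jacobian J = [[4·y^2 - 2, 8·x·y + 2·y], [4·x - y^2, -2·x·y + 5]].
At the point, J = [[14.000, -12.000], [-8.000, 9.000]] (det J = 30.000).
Solving J·Δ = −F gives Δ = (-1.000, -2.333).
Then the next iterate is (x, y)₁ = (-2.000, -0.333).
Re-evaluating at (-2.000, -0.333): F = (-0.77622, 3.55678), so ‖F‖₂ = 3.640.

3.640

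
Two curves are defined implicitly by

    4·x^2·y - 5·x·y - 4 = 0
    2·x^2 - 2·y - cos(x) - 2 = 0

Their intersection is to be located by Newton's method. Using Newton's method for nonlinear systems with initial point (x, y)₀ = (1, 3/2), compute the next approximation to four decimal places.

(2.7938, 4.0722)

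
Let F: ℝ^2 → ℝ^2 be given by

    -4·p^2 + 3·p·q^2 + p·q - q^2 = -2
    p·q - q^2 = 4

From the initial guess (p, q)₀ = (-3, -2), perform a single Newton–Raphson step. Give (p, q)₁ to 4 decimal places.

At (-3, -2): F = (-68.0000, -2.0000).
Jacobian J = [[-8·p + 3·q^2 + q, 6·p·q + p - 2·q], [q, p - 2·q]].
At the point, J = [[34.0000, 37.0000], [-2.0000, 1.0000]] (det J = 108.0000).
Solving J·Δ = −F gives Δ = (-0.0556, 1.8889).
Then the next iterate is (p, q)₁ = (-3.0556, -0.1111).

(-3.0556, -0.1111)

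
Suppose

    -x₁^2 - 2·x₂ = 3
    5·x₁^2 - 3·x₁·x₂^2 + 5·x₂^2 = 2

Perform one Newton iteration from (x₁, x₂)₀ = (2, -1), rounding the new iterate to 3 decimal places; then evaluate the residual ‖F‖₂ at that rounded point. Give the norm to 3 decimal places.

8.681

At (2, -1): F = (-5.000, 17.000).
Jacobian J = [[-2·x₁, -2], [10·x₁ - 3·x₂^2, -6·x₁·x₂ + 10·x₂]].
At the point, J = [[-4.000, -2.000], [17.000, 2.000]] (det J = 26.000).
Solving J·Δ = −F gives Δ = (-0.923, -0.654).
Then the next iterate is (x₁, x₂)₁ = (1.077, -1.654).
Re-evaluating at (1.077, -1.654): F = (-0.85193, 8.63913), so ‖F‖₂ = 8.681.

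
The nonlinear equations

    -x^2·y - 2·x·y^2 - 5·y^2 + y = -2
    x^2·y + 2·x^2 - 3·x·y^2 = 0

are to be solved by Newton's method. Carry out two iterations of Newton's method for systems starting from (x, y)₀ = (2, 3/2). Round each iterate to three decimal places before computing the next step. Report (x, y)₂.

At (2, 3/2): F = (-22.750, 0.500).
Jacobian J = [[-2·x·y - 2·y^2, -x^2 - 4·x·y - 10·y + 1], [2·x·y + 4·x - 3·y^2, x^2 - 6·x·y]].
At the point, J = [[-10.500, -30.000], [7.250, -14.000]] (det J = 364.500).
Solving J·Δ = −F gives Δ = (-0.915, -0.438).
Then the next iterate is (x, y)₁ = (1.085, 1.062).
Round to (1.085, 1.062) and repeat: F = (-6.27485, -0.06647), J = [[-4.56023, -15.40631], [3.26101, -5.73639]].
Δ = (-0.458, -0.272), so (x, y)₂ = (0.627, 0.790).

(0.627, 0.790)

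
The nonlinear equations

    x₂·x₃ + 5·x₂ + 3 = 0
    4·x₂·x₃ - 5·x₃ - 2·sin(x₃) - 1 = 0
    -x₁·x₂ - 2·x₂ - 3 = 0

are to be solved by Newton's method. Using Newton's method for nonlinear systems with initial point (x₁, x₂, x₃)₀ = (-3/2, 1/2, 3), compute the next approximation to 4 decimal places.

At (-3/2, 1/2, 3): F = (7.0000, -10.282240, -3.2500).
Jacobian J = [[0, x₃ + 5, x₂], [0, 4·x₃, 4·x₂ - 2·cos(x₃) - 5], [-x₂, -x₁ - 2, 0]].
At the point, J = [[0.0000, 8.0000, 0.5000], [0.0000, 12.0000, -1.020015], [-0.5000, -0.5000, 0.0000]] (det J = 7.080060).
Solving J·Δ = −F gives Δ = (-6.3588, -0.1412, -11.7413).
Then the next iterate is (x₁, x₂, x₃)₁ = (-7.8588, 0.3588, -8.7413).

(-7.8588, 0.3588, -8.7413)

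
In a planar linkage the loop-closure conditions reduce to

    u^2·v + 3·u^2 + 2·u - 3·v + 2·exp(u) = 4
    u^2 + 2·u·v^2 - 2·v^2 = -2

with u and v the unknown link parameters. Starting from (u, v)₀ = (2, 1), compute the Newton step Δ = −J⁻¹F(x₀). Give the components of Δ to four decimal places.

(-0.8242, -0.7638)

At (2, 1): F = (27.778112, 8.0000).
Jacobian J = [[2·u·v + 6·u + 2·exp(u) + 2, u^2 - 3], [2·u + 2·v^2, 4·u·v - 4·v]].
At the point, J = [[32.778112, 1.0000], [6.0000, 4.0000]] (det J = 125.112449).
Solving J·Δ = −F gives Δ = (-0.8242, -0.7638).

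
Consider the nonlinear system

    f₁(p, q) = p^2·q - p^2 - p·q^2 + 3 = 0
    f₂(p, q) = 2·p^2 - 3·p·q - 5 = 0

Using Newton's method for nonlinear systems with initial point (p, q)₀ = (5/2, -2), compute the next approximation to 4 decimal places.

At (5/2, -2): F = (-25.7500, 22.5000).
Jacobian J = [[2·p·q - 2·p - q^2, p^2 - 2·p·q], [4·p - 3·q, -3·p]].
At the point, J = [[-19.0000, 16.2500], [16.0000, -7.5000]] (det J = -117.5000).
Solving J·Δ = −F gives Δ = (-1.4681, -0.1319).
Then the next iterate is (p, q)₁ = (1.0319, -2.1319).

(1.0319, -2.1319)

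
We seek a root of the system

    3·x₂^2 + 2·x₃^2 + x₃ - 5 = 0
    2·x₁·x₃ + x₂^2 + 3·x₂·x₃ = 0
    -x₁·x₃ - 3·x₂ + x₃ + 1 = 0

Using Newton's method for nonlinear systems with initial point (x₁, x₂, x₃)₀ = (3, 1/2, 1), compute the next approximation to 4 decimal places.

(-1.5915, 1.3841, 0.7195)

At (3, 1/2, 1): F = (-1.2500, 7.7500, -2.5000).
Jacobian J = [[0, 6·x₂, 4·x₃ + 1], [2·x₃, 2·x₂ + 3·x₃, 2·x₁ + 3·x₂], [-x₃, -3, -x₁ + 1]].
At the point, J = [[0.0000, 3.0000, 5.0000], [2.0000, 4.0000, 7.5000], [-1.0000, -3.0000, -2.0000]] (det J = -20.5000).
Solving J·Δ = −F gives Δ = (-4.5915, 0.8841, -0.2805).
Then the next iterate is (x₁, x₂, x₃)₁ = (-1.5915, 1.3841, 0.7195).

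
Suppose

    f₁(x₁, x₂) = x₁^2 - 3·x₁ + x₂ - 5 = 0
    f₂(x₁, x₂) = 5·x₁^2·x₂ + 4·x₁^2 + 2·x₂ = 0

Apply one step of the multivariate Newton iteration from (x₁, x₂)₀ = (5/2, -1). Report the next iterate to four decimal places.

(5.7561, -0.2622)

At (5/2, -1): F = (-7.2500, -8.2500).
Jacobian J = [[2·x₁ - 3, 1], [10·x₁·x₂ + 8·x₁, 5·x₁^2 + 2]].
At the point, J = [[2.0000, 1.0000], [-5.0000, 33.2500]] (det J = 71.5000).
Solving J·Δ = −F gives Δ = (3.2561, 0.7378).
Then the next iterate is (x₁, x₂)₁ = (5.7561, -0.2622).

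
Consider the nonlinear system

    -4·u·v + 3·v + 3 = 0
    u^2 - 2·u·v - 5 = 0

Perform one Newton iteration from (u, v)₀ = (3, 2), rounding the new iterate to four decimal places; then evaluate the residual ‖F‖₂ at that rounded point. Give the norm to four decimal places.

1.7056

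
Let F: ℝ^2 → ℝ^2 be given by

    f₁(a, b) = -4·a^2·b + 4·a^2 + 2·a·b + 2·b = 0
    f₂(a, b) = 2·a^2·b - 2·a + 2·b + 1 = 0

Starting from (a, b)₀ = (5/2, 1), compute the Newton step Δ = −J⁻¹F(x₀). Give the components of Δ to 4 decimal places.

At (5/2, 1): F = (7.0000, 10.5000).
Jacobian J = [[-8·a·b + 8·a + 2·b, -4·a^2 + 2·a + 2], [4·a·b - 2, 2·a^2 + 2]].
At the point, J = [[2.0000, -18.0000], [8.0000, 14.5000]] (det J = 173.0000).
Solving J·Δ = −F gives Δ = (-1.6792, 0.2023).

(-1.6792, 0.2023)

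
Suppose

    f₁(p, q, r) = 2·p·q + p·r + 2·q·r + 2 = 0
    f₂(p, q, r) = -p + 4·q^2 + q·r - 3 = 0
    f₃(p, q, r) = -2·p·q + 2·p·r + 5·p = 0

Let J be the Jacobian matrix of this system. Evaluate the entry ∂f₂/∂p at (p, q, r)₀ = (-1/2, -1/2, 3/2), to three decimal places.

-1.000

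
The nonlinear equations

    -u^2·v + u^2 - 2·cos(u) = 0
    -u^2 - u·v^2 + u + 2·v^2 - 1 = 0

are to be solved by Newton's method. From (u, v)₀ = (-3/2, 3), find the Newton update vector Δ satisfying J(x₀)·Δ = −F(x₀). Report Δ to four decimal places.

(0.5117, -1.1520)

At (-3/2, 3): F = (-4.641474, 26.7500).
Jacobian J = [[-2·u·v + 2·u + 2·sin(u), -u^2], [-2·u - v^2 + 1, -2·u·v + 4·v]].
At the point, J = [[4.005010, -2.2500], [-5.0000, 21.0000]] (det J = 72.855211).
Solving J·Δ = −F gives Δ = (0.5117, -1.1520).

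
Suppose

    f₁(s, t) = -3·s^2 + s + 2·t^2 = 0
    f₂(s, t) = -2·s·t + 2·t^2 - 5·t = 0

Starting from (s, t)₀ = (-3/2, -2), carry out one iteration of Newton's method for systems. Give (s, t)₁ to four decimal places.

At (-3/2, -2): F = (-0.2500, 12.0000).
Jacobian J = [[-6·s + 1, 4·t], [-2·t, -2·s + 4·t - 5]].
At the point, J = [[10.0000, -8.0000], [4.0000, -10.0000]] (det J = -68.0000).
Solving J·Δ = −F gives Δ = (1.4485, 1.7794).
Then the next iterate is (s, t)₁ = (-0.0515, -0.2206).

(-0.0515, -0.2206)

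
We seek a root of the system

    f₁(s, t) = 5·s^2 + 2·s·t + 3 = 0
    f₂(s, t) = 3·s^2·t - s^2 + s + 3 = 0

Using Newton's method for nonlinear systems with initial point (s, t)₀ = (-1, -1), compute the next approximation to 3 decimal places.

(0.444, -4.667)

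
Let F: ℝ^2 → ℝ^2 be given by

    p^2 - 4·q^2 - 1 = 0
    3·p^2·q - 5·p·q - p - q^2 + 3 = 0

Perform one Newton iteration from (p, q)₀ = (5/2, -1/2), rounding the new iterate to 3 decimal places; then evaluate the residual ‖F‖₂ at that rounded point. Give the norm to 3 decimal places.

0.434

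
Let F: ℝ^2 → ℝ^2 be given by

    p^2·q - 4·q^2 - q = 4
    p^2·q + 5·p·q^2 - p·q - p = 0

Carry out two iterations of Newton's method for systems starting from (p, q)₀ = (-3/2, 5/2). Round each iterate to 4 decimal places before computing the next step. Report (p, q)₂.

(-2.7758, 0.8535)

At (-3/2, 5/2): F = (-25.8750, -36.0000).
Jacobian J = [[2·p·q, p^2 - 8·q - 1], [2·p·q + 5·q^2 - q - 1, p^2 + 10·p·q - p]].
At the point, J = [[-7.5000, -18.7500], [20.2500, -33.7500]] (det J = 632.8125).
Solving J·Δ = −F gives Δ = (-0.3133, -1.2547).
Then the next iterate is (p, q)₁ = (-1.8133, 1.2453).
Round to (-1.8133, 1.2453) and repeat: F = (-7.353771, -5.894055), J = [[-4.516205, -7.674343], [0.992355, -17.479668]].
Δ = (-0.9625, -0.3918), so (p, q)₂ = (-2.7758, 0.8535).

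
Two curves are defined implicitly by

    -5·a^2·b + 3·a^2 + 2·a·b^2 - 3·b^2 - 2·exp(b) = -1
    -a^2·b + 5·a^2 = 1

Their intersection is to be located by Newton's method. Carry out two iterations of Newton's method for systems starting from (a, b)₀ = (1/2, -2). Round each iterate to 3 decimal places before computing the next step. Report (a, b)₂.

At (1/2, -2): F = (-4.02067, 0.750).
Jacobian J = [[-10·a·b + 6·a + 2·b^2, -5·a^2 + 4·a·b - 6·b - 2·exp(b)], [-2·a·b + 10·a, -a^2]].
At the point, J = [[21.000, 6.47933], [7.000, -0.250]] (det J = -50.60531).
Solving J·Δ = −F gives Δ = (-0.076, 0.867).
Then the next iterate is (a, b)₁ = (0.424, -1.133).
Round to (0.424, -1.133) and repeat: F = (-0.84887, 0.10257), J = [[9.91530, 3.33342], [5.20078, -0.17978]].
Δ = (-0.010, 0.284), so (a, b)₂ = (0.414, -0.849).

(0.414, -0.849)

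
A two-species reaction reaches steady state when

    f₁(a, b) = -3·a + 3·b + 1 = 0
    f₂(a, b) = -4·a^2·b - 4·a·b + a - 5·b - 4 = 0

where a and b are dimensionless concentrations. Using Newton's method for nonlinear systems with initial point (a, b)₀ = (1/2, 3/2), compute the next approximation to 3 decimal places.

At (1/2, 3/2): F = (4.000, -15.500).
Jacobian J = [[-3, 3], [-8·a·b - 4·b + 1, -4·a^2 - 4·a - 5]].
At the point, J = [[-3.000, 3.000], [-11.000, -8.000]] (det J = 57.000).
Solving J·Δ = −F gives Δ = (-0.254, -1.588).
Then the next iterate is (a, b)₁ = (0.246, -0.088).

(0.246, -0.088)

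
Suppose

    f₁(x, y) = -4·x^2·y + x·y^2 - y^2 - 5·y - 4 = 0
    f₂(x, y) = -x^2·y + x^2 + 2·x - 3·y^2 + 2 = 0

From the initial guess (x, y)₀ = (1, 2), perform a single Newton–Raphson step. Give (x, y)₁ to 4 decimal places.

(-0.3141, 1.3077)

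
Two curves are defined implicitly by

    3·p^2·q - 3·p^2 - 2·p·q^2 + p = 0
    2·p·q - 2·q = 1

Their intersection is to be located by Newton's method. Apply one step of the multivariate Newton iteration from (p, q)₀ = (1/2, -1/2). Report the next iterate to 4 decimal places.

At (1/2, -1/2): F = (-0.8750, -0.5000).
Jacobian J = [[6·p·q - 6·p - 2·q^2 + 1, 3·p^2 - 4·p·q], [2·q, 2·p - 2]].
At the point, J = [[-4.0000, 1.7500], [-1.0000, -1.0000]] (det J = 5.7500).
Solving J·Δ = −F gives Δ = (-0.3043, -0.1957).
Then the next iterate is (p, q)₁ = (0.1957, -0.6957).

(0.1957, -0.6957)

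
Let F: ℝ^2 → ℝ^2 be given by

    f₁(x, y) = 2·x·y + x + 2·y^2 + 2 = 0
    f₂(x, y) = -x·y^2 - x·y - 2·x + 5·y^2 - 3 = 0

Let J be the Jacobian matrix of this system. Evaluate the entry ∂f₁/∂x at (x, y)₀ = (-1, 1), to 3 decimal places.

3.000

∂f₁/∂x = 2·y + 1.
At (-1, 1) this is 3.000.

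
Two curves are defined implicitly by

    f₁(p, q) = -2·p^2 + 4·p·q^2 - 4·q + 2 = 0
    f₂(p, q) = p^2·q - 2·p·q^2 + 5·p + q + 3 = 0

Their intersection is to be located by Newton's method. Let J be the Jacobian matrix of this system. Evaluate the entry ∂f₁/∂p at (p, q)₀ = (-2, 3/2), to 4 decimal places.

17.0000

∂f₁/∂p = -4·p + 4·q^2.
At (-2, 3/2) this is 17.0000.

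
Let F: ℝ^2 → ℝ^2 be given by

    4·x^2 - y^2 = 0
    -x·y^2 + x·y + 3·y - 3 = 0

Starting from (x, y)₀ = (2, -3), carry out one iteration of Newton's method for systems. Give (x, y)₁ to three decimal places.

(1.026, -1.570)

At (2, -3): F = (7.000, -36.000).
Jacobian J = [[8·x, -2·y], [-y^2 + y, -2·x·y + x + 3]].
At the point, J = [[16.000, 6.000], [-12.000, 17.000]] (det J = 344.000).
Solving J·Δ = −F gives Δ = (-0.974, 1.430).
Then the next iterate is (x, y)₁ = (1.026, -1.570).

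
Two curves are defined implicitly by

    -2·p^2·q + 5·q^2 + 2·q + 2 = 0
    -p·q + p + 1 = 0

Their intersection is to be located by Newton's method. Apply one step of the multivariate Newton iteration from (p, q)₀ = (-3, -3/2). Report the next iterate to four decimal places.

(0.8191, -2.5160)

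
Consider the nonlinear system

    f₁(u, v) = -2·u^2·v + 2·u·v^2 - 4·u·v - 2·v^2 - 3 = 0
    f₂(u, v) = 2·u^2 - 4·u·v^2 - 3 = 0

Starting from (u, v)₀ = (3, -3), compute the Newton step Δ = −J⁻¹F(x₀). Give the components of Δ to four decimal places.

At (3, -3): F = (123.0000, -93.0000).
Jacobian J = [[-4·u·v + 2·v^2 - 4·v, -2·u^2 + 4·u·v - 4·u - 4·v], [4·u - 4·v^2, -8·u·v]].
At the point, J = [[66.0000, -54.0000], [-24.0000, 72.0000]] (det J = 3456.0000).
Solving J·Δ = −F gives Δ = (-1.1094, 0.9219).

(-1.1094, 0.9219)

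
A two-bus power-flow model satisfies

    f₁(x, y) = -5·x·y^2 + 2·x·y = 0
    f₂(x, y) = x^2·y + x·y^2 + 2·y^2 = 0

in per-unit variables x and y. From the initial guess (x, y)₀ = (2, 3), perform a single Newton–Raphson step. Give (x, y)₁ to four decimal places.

(-4.0000, 5.7857)

At (2, 3): F = (-78.0000, 48.0000).
Jacobian J = [[-5·y^2 + 2·y, -10·x·y + 2·x], [2·x·y + y^2, x^2 + 2·x·y + 4·y]].
At the point, J = [[-39.0000, -56.0000], [21.0000, 28.0000]] (det J = 84.0000).
Solving J·Δ = −F gives Δ = (-6.0000, 2.7857).
Then the next iterate is (x, y)₁ = (-4.0000, 5.7857).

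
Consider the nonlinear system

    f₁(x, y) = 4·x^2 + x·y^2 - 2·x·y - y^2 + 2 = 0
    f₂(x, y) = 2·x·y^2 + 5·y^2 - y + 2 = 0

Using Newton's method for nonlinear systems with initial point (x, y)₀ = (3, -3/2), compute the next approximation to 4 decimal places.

(1.4987, -0.8678)

At (3, -3/2): F = (51.5000, 28.2500).
Jacobian J = [[8·x + y^2 - 2·y, 2·x·y - 2·x - 2·y], [2·y^2, 4·x·y + 10·y - 1]].
At the point, J = [[29.2500, -12.0000], [4.5000, -34.0000]] (det J = -940.5000).
Solving J·Δ = −F gives Δ = (-1.5013, 0.6322).
Then the next iterate is (x, y)₁ = (1.4987, -0.8678).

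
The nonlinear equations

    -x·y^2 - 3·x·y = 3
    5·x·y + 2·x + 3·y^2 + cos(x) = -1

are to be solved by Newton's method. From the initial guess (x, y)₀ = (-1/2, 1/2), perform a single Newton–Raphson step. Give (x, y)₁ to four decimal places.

(-0.6678, 1.4157)

At (-1/2, 1/2): F = (-2.1250, 0.377583).
Jacobian J = [[-y^2 - 3·y, -2·x·y - 3·x], [5·y - sin(x) + 2, 5·x + 6·y]].
At the point, J = [[-1.7500, 2.0000], [4.979426, 0.5000]] (det J = -10.833851).
Solving J·Δ = −F gives Δ = (-0.1678, 0.9157).
Then the next iterate is (x, y)₁ = (-0.6678, 1.4157).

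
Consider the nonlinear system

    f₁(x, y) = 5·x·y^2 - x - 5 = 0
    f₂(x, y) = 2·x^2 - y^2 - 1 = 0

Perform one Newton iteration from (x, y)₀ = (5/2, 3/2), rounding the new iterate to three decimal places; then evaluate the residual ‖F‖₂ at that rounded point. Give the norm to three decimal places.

5.100

At (5/2, 3/2): F = (20.625, 9.250).
Jacobian J = [[5·y^2 - 1, 10·x·y], [4·x, -2·y]].
At the point, J = [[10.250, 37.500], [10.000, -3.000]] (det J = -405.750).
Solving J·Δ = −F gives Δ = (-1.007, -0.275).
Then the next iterate is (x, y)₁ = (1.493, 1.225).
Re-evaluating at (1.493, 1.225): F = (4.70917, 1.95747), so ‖F‖₂ = 5.100.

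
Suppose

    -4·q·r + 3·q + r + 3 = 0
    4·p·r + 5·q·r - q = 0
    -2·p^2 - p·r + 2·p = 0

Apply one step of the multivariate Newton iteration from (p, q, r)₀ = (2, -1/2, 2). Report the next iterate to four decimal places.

At (2, -1/2, 2): F = (7.5000, 11.5000, -8.0000).
Jacobian J = [[0, -4·r + 3, -4·q + 1], [4·r, 5·r - 1, 4·p + 5·q], [-4·p - r + 2, 0, -p]].
At the point, J = [[0.0000, -5.0000, 3.0000], [8.0000, 9.0000, 5.5000], [-8.0000, 0.0000, -2.0000]] (det J = 356.0000).
Solving J·Δ = −F gives Δ = (-0.5225, 0.3539, -1.9101).
Then the next iterate is (p, q, r)₁ = (1.4775, -0.1461, 0.0899).

(1.4775, -0.1461, 0.0899)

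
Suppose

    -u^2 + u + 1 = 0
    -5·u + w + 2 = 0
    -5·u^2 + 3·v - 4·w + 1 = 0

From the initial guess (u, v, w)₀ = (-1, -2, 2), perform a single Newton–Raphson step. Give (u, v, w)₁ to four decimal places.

(-0.6667, -6.8889, -5.3333)

At (-1, -2, 2): F = (-1.0000, 9.0000, -18.0000).
Jacobian J = [[-2·u + 1, 0, 0], [-5, 0, 1], [-10·u, 3, -4]].
At the point, J = [[3.0000, 0.0000, 0.0000], [-5.0000, 0.0000, 1.0000], [10.0000, 3.0000, -4.0000]] (det J = -9.0000).
Solving J·Δ = −F gives Δ = (0.3333, -4.8889, -7.3333).
Then the next iterate is (u, v, w)₁ = (-0.6667, -6.8889, -5.3333).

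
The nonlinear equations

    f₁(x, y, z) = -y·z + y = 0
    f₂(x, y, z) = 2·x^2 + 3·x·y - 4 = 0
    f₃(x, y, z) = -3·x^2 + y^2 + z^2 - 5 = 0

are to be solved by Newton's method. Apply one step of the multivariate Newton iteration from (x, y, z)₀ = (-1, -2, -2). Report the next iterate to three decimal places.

(-15.000, 46.000, -71.000)

At (-1, -2, -2): F = (-6.000, 4.000, 0.000).
Jacobian J = [[0, -z + 1, -y], [4·x + 3·y, 3·x, 0], [-6·x, 2·y, 2·z]].
At the point, J = [[0.000, 3.000, 2.000], [-10.000, -3.000, 0.000], [6.000, -4.000, -4.000]] (det J = -4.000).
Solving J·Δ = −F gives Δ = (-14.000, 48.000, -69.000).
Then the next iterate is (x, y, z)₁ = (-15.000, 46.000, -71.000).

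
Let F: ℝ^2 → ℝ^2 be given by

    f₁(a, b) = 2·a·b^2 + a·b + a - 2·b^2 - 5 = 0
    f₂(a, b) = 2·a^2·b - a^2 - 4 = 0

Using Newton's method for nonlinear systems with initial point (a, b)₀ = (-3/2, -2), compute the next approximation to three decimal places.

(-0.783, -1.001)

At (-3/2, -2): F = (-23.500, -15.250).
Jacobian J = [[2·b^2 + b + 1, 4·a·b + a - 4·b], [4·a·b - 2·a, 2·a^2]].
At the point, J = [[7.000, 18.500], [15.000, 4.500]] (det J = -246.000).
Solving J·Δ = −F gives Δ = (0.717, 0.999).
Then the next iterate is (a, b)₁ = (-0.783, -1.001).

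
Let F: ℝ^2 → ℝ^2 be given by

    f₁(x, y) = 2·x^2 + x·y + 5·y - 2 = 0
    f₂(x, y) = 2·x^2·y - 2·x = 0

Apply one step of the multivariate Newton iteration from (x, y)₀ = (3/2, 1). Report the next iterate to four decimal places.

At (3/2, 1): F = (9.0000, 1.5000).
Jacobian J = [[4·x + y, x + 5], [4·x·y - 2, 2·x^2]].
At the point, J = [[7.0000, 6.5000], [4.0000, 4.5000]] (det J = 5.5000).
Solving J·Δ = −F gives Δ = (-5.5909, 4.6364).
Then the next iterate is (x, y)₁ = (-4.0909, 5.6364).

(-4.0909, 5.6364)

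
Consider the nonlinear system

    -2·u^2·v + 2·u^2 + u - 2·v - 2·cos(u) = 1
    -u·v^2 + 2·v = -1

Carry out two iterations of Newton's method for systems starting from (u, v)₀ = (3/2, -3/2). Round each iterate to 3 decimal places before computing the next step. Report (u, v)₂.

At (3/2, -3/2): F = (14.60853, -5.375).
Jacobian J = [[-4·u·v + 4·u + 2·sin(u) + 1, -2·u^2 - 2], [-v^2, -2·u·v + 2]].
At the point, J = [[17.99499, -6.500], [-2.250, 6.500]] (det J = 102.34243).
Solving J·Δ = −F gives Δ = (-0.586, 0.624).
Then the next iterate is (u, v)₁ = (0.914, -0.876).
Round to (0.914, -0.876) and repeat: F = (3.57924, -1.45338), J = [[9.44256, -3.67079], [-0.76738, 3.60133]].
Δ = (-0.242, 0.352), so (u, v)₂ = (0.672, -0.524).

(0.672, -0.524)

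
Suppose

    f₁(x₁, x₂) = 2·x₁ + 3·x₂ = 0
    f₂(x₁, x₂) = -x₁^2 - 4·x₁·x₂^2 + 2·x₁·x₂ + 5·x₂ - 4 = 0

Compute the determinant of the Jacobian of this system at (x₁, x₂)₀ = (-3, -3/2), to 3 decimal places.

-56.000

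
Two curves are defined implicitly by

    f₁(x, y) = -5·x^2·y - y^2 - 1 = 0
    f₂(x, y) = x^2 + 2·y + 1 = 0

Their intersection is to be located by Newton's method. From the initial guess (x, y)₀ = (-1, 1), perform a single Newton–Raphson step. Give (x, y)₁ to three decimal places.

(-3.333, -3.333)

At (-1, 1): F = (-7.000, 4.000).
Jacobian J = [[-10·x·y, -5·x^2 - 2·y], [2·x, 2]].
At the point, J = [[10.000, -7.000], [-2.000, 2.000]] (det J = 6.000).
Solving J·Δ = −F gives Δ = (-2.333, -4.333).
Then the next iterate is (x, y)₁ = (-3.333, -3.333).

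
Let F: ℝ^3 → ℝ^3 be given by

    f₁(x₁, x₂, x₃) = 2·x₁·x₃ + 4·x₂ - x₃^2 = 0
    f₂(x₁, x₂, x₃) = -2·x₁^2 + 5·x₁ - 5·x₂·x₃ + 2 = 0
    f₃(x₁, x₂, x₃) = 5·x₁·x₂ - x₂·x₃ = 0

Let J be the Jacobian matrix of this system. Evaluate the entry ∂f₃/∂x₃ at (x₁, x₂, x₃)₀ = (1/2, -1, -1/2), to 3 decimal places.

∂f₃/∂x₃ = -x₂.
At (1/2, -1, -1/2) this is 1.000.

1.000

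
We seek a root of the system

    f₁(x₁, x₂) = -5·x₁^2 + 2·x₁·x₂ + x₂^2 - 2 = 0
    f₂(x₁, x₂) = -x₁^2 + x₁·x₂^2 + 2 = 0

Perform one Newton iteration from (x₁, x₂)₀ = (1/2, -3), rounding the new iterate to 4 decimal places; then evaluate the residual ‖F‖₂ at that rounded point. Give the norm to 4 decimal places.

At (1/2, -3): F = (2.7500, 6.2500).
Jacobian J = [[-10·x₁ + 2·x₂, 2·x₁ + 2·x₂], [-2·x₁ + x₂^2, 2·x₁·x₂]].
At the point, J = [[-11.0000, -5.0000], [8.0000, -3.0000]] (det J = 73.0000).
Solving J·Δ = −F gives Δ = (-0.3151, 1.2432).
Then the next iterate is (x₁, x₂)₁ = (0.1849, -1.7568).
Re-evaluating at (0.1849, -1.7568): F = (0.265742, 2.536477), so ‖F‖₂ = 2.5504.

2.5504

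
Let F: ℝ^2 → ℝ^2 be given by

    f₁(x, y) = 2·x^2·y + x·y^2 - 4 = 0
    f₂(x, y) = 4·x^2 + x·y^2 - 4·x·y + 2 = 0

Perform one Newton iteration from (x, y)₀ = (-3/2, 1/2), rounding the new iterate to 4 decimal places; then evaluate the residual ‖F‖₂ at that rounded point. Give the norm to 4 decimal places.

2.2213

At (-3/2, 1/2): F = (-2.1250, 13.6250).
Jacobian J = [[4·x·y + y^2, 2·x^2 + 2·x·y], [8·x + y^2 - 4·y, 2·x·y - 4·x]].
At the point, J = [[-2.7500, 3.0000], [-13.7500, 4.5000]] (det J = 28.8750).
Solving J·Δ = −F gives Δ = (1.7468, 2.3095).
Then the next iterate is (x, y)₁ = (0.2468, 2.8095).
Re-evaluating at (0.2468, 2.8095): F = (-1.709681, 1.418167), so ‖F‖₂ = 2.2213.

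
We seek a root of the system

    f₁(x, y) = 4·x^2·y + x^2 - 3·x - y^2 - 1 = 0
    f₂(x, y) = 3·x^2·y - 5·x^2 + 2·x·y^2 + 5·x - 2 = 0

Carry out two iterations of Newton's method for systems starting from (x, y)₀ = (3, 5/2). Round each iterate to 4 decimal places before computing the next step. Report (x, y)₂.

At (3, 5/2): F = (82.7500, 73.0000).
Jacobian J = [[8·x·y + 2·x - 3, 4·x^2 - 2·y], [6·x·y - 10·x + 2·y^2 + 5, 3·x^2 + 4·x·y]].
At the point, J = [[63.0000, 31.0000], [32.5000, 57.0000]] (det J = 2583.5000).
Solving J·Δ = −F gives Δ = (-0.9498, -0.7392).
Then the next iterate is (x, y)₁ = (2.0502, 1.7608).
Round to (2.0502, 1.7608) and repeat: F = (23.557127, 22.150966), J = [[29.980337, 13.291680], [12.358786, 27.049929]].
Δ = (-0.5301, -0.5767), so (x, y)₂ = (1.5201, 1.1841).

(1.5201, 1.1841)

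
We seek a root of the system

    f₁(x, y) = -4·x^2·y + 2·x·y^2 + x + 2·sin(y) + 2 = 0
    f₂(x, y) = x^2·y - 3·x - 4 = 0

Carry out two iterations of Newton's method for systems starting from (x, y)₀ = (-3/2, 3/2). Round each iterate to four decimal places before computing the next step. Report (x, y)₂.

(-1.1486, 0.4107)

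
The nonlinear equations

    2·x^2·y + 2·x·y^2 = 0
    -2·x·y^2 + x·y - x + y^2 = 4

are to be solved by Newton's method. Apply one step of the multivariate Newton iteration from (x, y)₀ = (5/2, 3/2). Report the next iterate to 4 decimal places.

(3.0066, 0.0498)

At (5/2, 3/2): F = (30.0000, -11.7500).
Jacobian J = [[4·x·y + 2·y^2, 2·x^2 + 4·x·y], [-2·y^2 + y - 1, -4·x·y + x + 2·y]].
At the point, J = [[19.5000, 27.5000], [-4.0000, -9.5000]] (det J = -75.2500).
Solving J·Δ = −F gives Δ = (0.5066, -1.4502).
Then the next iterate is (x, y)₁ = (3.0066, 0.0498).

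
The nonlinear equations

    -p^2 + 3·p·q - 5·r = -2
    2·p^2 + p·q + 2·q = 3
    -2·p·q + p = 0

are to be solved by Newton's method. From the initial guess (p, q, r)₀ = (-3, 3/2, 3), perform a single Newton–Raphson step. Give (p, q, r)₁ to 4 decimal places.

(-1.6615, 0.9462, -0.2923)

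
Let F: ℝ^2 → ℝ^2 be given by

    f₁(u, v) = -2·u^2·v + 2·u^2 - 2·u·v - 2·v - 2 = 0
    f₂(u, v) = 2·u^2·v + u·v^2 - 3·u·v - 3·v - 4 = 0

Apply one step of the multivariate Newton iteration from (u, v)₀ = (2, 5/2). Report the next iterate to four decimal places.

(3.6164, -1.5342)

At (2, 5/2): F = (-29.0000, 6.0000).
Jacobian J = [[-4·u·v + 4·u - 2·v, -2·u^2 - 2·u - 2], [4·u·v + v^2 - 3·v, 2·u^2 + 2·u·v - 3·u - 3]].
At the point, J = [[-17.0000, -14.0000], [18.7500, 9.0000]] (det J = 109.5000).
Solving J·Δ = −F gives Δ = (1.6164, -4.0342).
Then the next iterate is (u, v)₁ = (3.6164, -1.5342).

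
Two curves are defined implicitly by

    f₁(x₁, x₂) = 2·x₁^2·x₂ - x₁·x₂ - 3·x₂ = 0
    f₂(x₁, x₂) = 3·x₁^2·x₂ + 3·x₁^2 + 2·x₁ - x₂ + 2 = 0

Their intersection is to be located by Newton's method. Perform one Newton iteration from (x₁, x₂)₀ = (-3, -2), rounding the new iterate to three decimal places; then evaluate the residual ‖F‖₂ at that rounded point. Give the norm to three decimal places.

10.965

At (-3, -2): F = (-36.000, -29.000).
Jacobian J = [[4·x₁·x₂ - x₂, 2·x₁^2 - x₁ - 3], [6·x₁·x₂ + 6·x₁ + 2, 3·x₁^2 - 1]].
At the point, J = [[26.000, 18.000], [20.000, 26.000]] (det J = 316.000).
Solving J·Δ = −F gives Δ = (1.310, 0.108).
Then the next iterate is (x₁, x₂)₁ = (-1.690, -1.892).
Re-evaluating at (-1.690, -1.892): F = (-8.32896, -7.13092), so ‖F‖₂ = 10.965.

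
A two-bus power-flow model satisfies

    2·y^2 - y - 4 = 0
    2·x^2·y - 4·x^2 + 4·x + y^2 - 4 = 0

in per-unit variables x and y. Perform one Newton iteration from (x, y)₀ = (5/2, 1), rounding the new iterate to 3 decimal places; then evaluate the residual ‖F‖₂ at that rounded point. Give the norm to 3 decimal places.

16.125

At (5/2, 1): F = (-3.000, -5.500).
Jacobian J = [[0, 4·y - 1], [4·x·y - 8·x + 4, 2·x^2 + 2·y]].
At the point, J = [[0.000, 3.000], [-6.000, 14.500]] (det J = 18.000).
Solving J·Δ = −F gives Δ = (1.500, 1.000).
Then the next iterate is (x, y)₁ = (4.000, 2.000).
Re-evaluating at (4.000, 2.000): F = (2.000, 16.000), so ‖F‖₂ = 16.125.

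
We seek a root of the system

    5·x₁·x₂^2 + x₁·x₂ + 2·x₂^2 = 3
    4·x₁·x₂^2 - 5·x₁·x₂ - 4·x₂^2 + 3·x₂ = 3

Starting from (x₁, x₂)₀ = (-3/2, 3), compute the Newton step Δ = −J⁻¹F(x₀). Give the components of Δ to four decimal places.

At (-3/2, 3): F = (-57.0000, -61.5000).
Jacobian J = [[5·x₂^2 + x₂, 10·x₁·x₂ + x₁ + 4·x₂], [4·x₂^2 - 5·x₂, 8·x₁·x₂ - 5·x₁ - 8·x₂ + 3]].
At the point, J = [[48.0000, -34.5000], [21.0000, -49.5000]] (det J = -1651.5000).
Solving J·Δ = −F gives Δ = (0.4237, -1.0627).

(0.4237, -1.0627)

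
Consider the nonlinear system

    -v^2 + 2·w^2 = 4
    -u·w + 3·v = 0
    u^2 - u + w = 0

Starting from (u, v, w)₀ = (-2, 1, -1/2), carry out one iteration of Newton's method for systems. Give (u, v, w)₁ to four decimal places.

(-1.8333, 3.4167, -5.1667)

At (-2, 1, -1/2): F = (-4.5000, 2.0000, 5.5000).
Jacobian J = [[0, -2·v, 4·w], [-w, 3, -u], [2·u - 1, 0, 1]].
At the point, J = [[0.0000, -2.0000, -2.0000], [0.5000, 3.0000, 2.0000], [-5.0000, 0.0000, 1.0000]] (det J = -9.0000).
Solving J·Δ = −F gives Δ = (0.1667, 2.4167, -4.6667).
Then the next iterate is (u, v, w)₁ = (-1.8333, 3.4167, -5.1667).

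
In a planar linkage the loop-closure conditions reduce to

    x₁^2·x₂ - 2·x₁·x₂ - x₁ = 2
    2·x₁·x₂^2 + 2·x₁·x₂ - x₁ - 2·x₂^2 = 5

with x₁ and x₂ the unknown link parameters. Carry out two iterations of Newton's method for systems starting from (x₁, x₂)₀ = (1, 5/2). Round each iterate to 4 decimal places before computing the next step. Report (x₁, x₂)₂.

At (1, 5/2): F = (-5.5000, -1.0000).
Jacobian J = [[2·x₁·x₂ - 2·x₂ - 1, x₁^2 - 2·x₁], [2·x₂^2 + 2·x₂ - 1, 4·x₁·x₂ + 2·x₁ - 4·x₂]].
At the point, J = [[-1.0000, -1.0000], [16.5000, 2.0000]] (det J = 14.5000).
Solving J·Δ = −F gives Δ = (0.8276, -6.3276).
Then the next iterate is (x₁, x₂)₁ = (1.8276, -3.8276).
Round to (1.8276, -3.8276) and repeat: F = (-2.621607, 3.431300), J = [[-7.335444, -0.315078], [20.645844, -9.015687]].
Δ = (-0.3403, -0.3986), so (x₁, x₂)₂ = (1.4873, -4.2262).

(1.4873, -4.2262)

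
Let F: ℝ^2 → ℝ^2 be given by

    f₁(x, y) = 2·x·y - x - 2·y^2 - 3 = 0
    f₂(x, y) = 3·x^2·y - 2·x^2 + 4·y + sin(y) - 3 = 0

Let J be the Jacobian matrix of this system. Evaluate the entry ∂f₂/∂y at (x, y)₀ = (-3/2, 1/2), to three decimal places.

∂f₂/∂y = 3·x^2 + cos(y) + 4.
At (-3/2, 1/2) this is 11.628.

11.628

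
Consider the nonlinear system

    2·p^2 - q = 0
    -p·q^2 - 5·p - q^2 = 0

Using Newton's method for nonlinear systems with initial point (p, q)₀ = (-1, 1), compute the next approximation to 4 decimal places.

(-0.1667, -1.3333)

At (-1, 1): F = (1.0000, 5.0000).
Jacobian J = [[4·p, -1], [-q^2 - 5, -2·p·q - 2·q]].
At the point, J = [[-4.0000, -1.0000], [-6.0000, 0.0000]] (det J = -6.0000).
Solving J·Δ = −F gives Δ = (0.8333, -2.3333).
Then the next iterate is (p, q)₁ = (-0.1667, -1.3333).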